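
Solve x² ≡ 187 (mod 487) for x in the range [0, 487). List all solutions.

220, 267

Since 487 ≡ 3 (mod 4), a square root of 187 is 187^((487+1)/4) = 187^122 mod 487.
Repeated squaring: 187^2≡392, 187^4≡259, 187^8≡362, 187^16≡41, 187^32≡220, 187^64≡187 (mod 487).
187^122 = 187^(64+32+16+8+2) ≡ 220 (mod 487).
Check: 220² = 48400 ≡ 187 (mod 487). The two roots are 220 and 267.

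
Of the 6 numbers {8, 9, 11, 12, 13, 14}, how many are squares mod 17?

3

(8/17) = +1 → QR.
(9/17) = +1 → QR.
(11/17) = -1 → non-residue.
(12/17) = -1 → non-residue.
(13/17) = +1 → QR.
(14/17) = -1 → non-residue.
Total quadratic residues among the 6: 3.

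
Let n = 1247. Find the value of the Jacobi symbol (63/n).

Reciprocity: 63 ≡ 3 and 1247 ≡ 3 (mod 4), so (63/1247) = −(1247/63).
Reduce top mod 63: now compute (50/63).
Pull out 2: since 63 ≡ 7 (mod 8), (2/63) = +1.
Reciprocity: 25 ≡ 1 and 63 ≡ 3 (mod 4), so (25/63) = +(63/25).
Reduce top mod 25: now compute (13/25).
Reciprocity: 13 ≡ 1 and 25 ≡ 1 (mod 4), so (13/25) = +(25/13).
Reduce top mod 13: now compute (12/13).
Pull out 2^2: since 13 ≡ 5 (mod 8), (2/13) = -1, so (2/13)^2 = +1.
Reciprocity: 3 ≡ 3 and 13 ≡ 1 (mod 4), so (3/13) = +(13/3).
Reduce top mod 3: now compute (1/3).
Reached (1/3) = 1. Collecting the sign flips along the way, the symbol is -1.

-1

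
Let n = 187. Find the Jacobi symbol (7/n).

Reciprocity: 7 ≡ 3 and 187 ≡ 3 (mod 4), so (7/187) = −(187/7).
Reduce top mod 7: now compute (5/7).
Reciprocity: 5 ≡ 1 and 7 ≡ 3 (mod 4), so (5/7) = +(7/5).
Reduce top mod 5: now compute (2/5).
Pull out 2: since 5 ≡ 5 (mod 8), (2/5) = -1.
Reached (1/5) = 1. Collecting the sign flips along the way, the symbol is +1.

1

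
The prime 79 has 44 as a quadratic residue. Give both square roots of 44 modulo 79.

Since 79 ≡ 3 (mod 4), a square root of 44 is 44^((79+1)/4) = 44^20 mod 79.
Repeated squaring: 44^2≡40, 44^4≡20, 44^8≡5, 44^16≡25 (mod 79).
44^20 = 44^(16+4) ≡ 26 (mod 79).
Check: 26² = 676 ≡ 44 (mod 79). The two roots are 26 and 53.

26, 53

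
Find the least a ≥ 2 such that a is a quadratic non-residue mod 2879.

7

(2/2879) = +1, so 2 is a residue.
(3/2879) = +1, so 3 is a residue.
(4/2879) = +1, so 4 is a residue.
(5/2879) = +1, so 5 is a residue.
(6/2879) = +1, so 6 is a residue.
(7/2879) = −1, so 7 is the smallest positive non-residue mod 2879.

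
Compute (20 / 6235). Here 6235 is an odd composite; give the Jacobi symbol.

0

Pull out 2^2: since 6235 ≡ 3 (mod 8), (2/6235) = -1, so (2/6235)^2 = +1.
Reciprocity: 5 ≡ 1 and 6235 ≡ 3 (mod 4), so (5/6235) = +(6235/5).
Reduce top mod 5: now compute (0/5).
Top reduces to 0: gcd > 1, so the symbol is 0.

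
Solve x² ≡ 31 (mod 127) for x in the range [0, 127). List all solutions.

Since 127 ≡ 3 (mod 4), a square root of 31 is 31^((127+1)/4) = 31^32 mod 127.
Repeated squaring: 31^2≡72, 31^4≡104, 31^8≡21, 31^16≡60, 31^32≡44 (mod 127).
31^32 = 31^(32) ≡ 44 (mod 127).
Check: 44² = 1936 ≡ 31 (mod 127). The two roots are 44 and 83.

44, 83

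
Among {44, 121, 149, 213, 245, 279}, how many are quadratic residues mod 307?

3

(44/307) = +1 → QR.
(121/307) = +1 → QR.
(149/307) = +1 → QR.
(213/307) = -1 → non-residue.
(245/307) = -1 → non-residue.
(279/307) = -1 → non-residue.
Total quadratic residues among the 6: 3.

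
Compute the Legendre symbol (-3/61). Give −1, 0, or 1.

1

Euler's criterion: (-3/61) ≡ 58^30 (mod 61).
58^2 ≡ 9 (mod 61)
58^4 ≡ 20 (mod 61)
58^8 ≡ 34 (mod 61)
58^16 ≡ 58 (mod 61)
58^30 = 58^(16+8+4+2) ≡ 1 (mod 61).
Result is 1, so (-3/61) = 1.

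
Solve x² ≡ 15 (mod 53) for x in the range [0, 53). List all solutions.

11, 42

53 ≡ 1 (mod 4), so we find a root by search.
Trying successive values, 11² = 121 ≡ 15 (mod 53). The other root is 53 − 11 = 42.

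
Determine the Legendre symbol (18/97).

1

Euler's criterion: (18/97) ≡ 18^48 (mod 97).
18^2 ≡ 33 (mod 97)
18^4 ≡ 22 (mod 97)
18^8 ≡ 96 (mod 97)
18^16 ≡ 1 (mod 97)
18^32 ≡ 1 (mod 97)
18^48 = 18^(32+16) ≡ 1 (mod 97).
Result is 1, so (18/97) = 1.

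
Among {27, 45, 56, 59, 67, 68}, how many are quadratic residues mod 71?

2

(27/71) = +1 → QR.
(45/71) = +1 → QR.
(56/71) = -1 → non-residue.
(59/71) = -1 → non-residue.
(67/71) = -1 → non-residue.
(68/71) = -1 → non-residue.
Total quadratic residues among the 6: 2.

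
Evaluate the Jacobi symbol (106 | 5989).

Pull out 2: since 5989 ≡ 5 (mod 8), (2/5989) = -1.
Reciprocity: 53 ≡ 1 and 5989 ≡ 1 (mod 4), so (53/5989) = +(5989/53).
Reduce top mod 53: now compute (0/53).
Top reduces to 0: gcd > 1, so the symbol is 0.

0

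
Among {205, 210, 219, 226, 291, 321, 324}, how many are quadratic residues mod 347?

4

(205/347) = +1 → QR.
(210/347) = -1 → non-residue.
(219/347) = +1 → QR.
(226/347) = -1 → non-residue.
(291/347) = -1 → non-residue.
(321/347) = +1 → QR.
(324/347) = +1 → QR.
Total quadratic residues among the 7: 4.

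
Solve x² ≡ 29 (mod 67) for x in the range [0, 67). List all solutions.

Since 67 ≡ 3 (mod 4), a square root of 29 is 29^((67+1)/4) = 29^17 mod 67.
Repeated squaring: 29^2≡37, 29^4≡29, 29^8≡37, 29^16≡29 (mod 67).
29^17 = 29^(16+1) ≡ 37 (mod 67).
Check: 37² = 1369 ≡ 29 (mod 67). The two roots are 30 and 37.

30, 37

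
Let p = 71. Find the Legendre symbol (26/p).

Pull out 2: since 71 ≡ 7 (mod 8), (2/71) = +1.
Reciprocity: 13 ≡ 1 and 71 ≡ 3 (mod 4), so (13/71) = +(71/13).
Reduce top mod 13: now compute (6/13).
Pull out 2: since 13 ≡ 5 (mod 8), (2/13) = -1.
Reciprocity: 3 ≡ 3 and 13 ≡ 1 (mod 4), so (3/13) = +(13/3).
Reduce top mod 3: now compute (1/3).
Reached (1/3) = 1. Collecting the sign flips along the way, the symbol is -1.

-1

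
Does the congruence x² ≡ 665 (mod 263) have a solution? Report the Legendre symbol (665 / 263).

-1

Euler's criterion: (665/263) ≡ 139^131 (mod 263).
139^2 ≡ 122 (mod 263)
139^4 ≡ 156 (mod 263)
139^8 ≡ 140 (mod 263)
139^16 ≡ 138 (mod 263)
139^32 ≡ 108 (mod 263)
139^64 ≡ 92 (mod 263)
139^128 ≡ 48 (mod 263)
139^131 = 139^(128+2+1) ≡ 262 (mod 263).
Result is 262 ≡ −1, so (665/263) = −1.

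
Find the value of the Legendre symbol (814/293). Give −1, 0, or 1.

First reduce: 814 ≡ 228 (mod 293).
Pull out 2^2: since 293 ≡ 5 (mod 8), (2/293) = -1, so (2/293)^2 = +1.
Reciprocity: 57 ≡ 1 and 293 ≡ 1 (mod 4), so (57/293) = +(293/57).
Reduce top mod 57: now compute (8/57).
Pull out 2^3: since 57 ≡ 1 (mod 8), (2/57) = +1, so (2/57)^3 = +1.
Reached (1/57) = 1. Collecting the sign flips along the way, the symbol is +1.

1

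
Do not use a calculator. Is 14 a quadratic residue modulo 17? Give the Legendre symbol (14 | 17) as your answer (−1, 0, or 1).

-1

Euler's criterion: (14/17) ≡ 14^8 (mod 17).
14^2 ≡ 9 (mod 17)
14^4 ≡ 13 (mod 17)
14^8 ≡ 16 (mod 17)
14^8 = 14^(8) ≡ 16 (mod 17).
Result is 16 ≡ −1, so (14/17) = −1.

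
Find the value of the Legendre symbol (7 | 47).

Reciprocity: 7 ≡ 3 and 47 ≡ 3 (mod 4), so (7/47) = −(47/7).
Reduce top mod 7: now compute (5/7).
Reciprocity: 5 ≡ 1 and 7 ≡ 3 (mod 4), so (5/7) = +(7/5).
Reduce top mod 5: now compute (2/5).
Pull out 2: since 5 ≡ 5 (mod 8), (2/5) = -1.
Reached (1/5) = 1. Collecting the sign flips along the way, the symbol is +1.

1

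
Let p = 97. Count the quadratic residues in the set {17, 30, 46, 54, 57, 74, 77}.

(17/97) = -1 → non-residue.
(30/97) = -1 → non-residue.
(46/97) = -1 → non-residue.
(54/97) = +1 → QR.
(57/97) = -1 → non-residue.
(74/97) = -1 → non-residue.
(77/97) = -1 → non-residue.
Total quadratic residues among the 7: 1.

1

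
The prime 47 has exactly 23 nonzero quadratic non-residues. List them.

5, 10, 11, 13, 15, 19, 20, 22, 23, 26, 29, 30, 31, 33, 35, 38, 39, 40, 41, 43, 44, 45, 46

Square k = 1,…,23 (k and 47−k give the same square):
1²=1, 2²=4, 3²=9, 4²=16, 5²=25, 6²=36, 7²≡2, 8²≡17, 9²≡34, 10²≡6, 11²≡27, 12²≡3, 13²≡28, 14²≡8, 15²≡37, 16²≡21, 17²≡7, 18²≡42, 19²≡32, 20²≡24, 21²≡18, 22²≡14, 23²≡12 (mod 47).
The residues are {1, 2, 3, 4, 6, 7, 8, 9, 12, 14, 16, 17, 18, 21, 24, 25, 27, 28, 32, 34, 36, 37, 42}; the non-residues are the remaining 23 nonzero classes.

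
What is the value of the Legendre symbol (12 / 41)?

-1

Euler's criterion: (12/41) ≡ 12^20 (mod 41).
12^2 ≡ 21 (mod 41)
12^4 ≡ 31 (mod 41)
12^8 ≡ 18 (mod 41)
12^16 ≡ 37 (mod 41)
12^20 = 12^(16+4) ≡ 40 (mod 41).
Result is 40 ≡ −1, so (12/41) = −1.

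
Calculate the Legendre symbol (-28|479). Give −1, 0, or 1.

-1

Euler's criterion: (-28/479) ≡ 451^239 (mod 479).
451^2 ≡ 305 (mod 479)
451^4 ≡ 99 (mod 479)
451^8 ≡ 221 (mod 479)
451^16 ≡ 462 (mod 479)
451^32 ≡ 289 (mod 479)
451^64 ≡ 175 (mod 479)
451^128 ≡ 448 (mod 479)
451^239 = 451^(128+64+32+8+4+2+1) ≡ 478 (mod 479).
Result is 478 ≡ −1, so (-28/479) = −1.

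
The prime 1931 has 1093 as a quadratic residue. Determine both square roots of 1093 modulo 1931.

Since 1931 ≡ 3 (mod 4), a square root of 1093 is 1093^((1931+1)/4) = 1093^483 mod 1931.
Repeated squaring: 1093^2≡1291, 1093^4≡228, 1093^8≡1778, 1093^16≡237, 1093^32≡170, 1093^64≡1866, 1093^128≡363, 1093^256≡461 (mod 1931).
1093^483 = 1093^(256+128+64+32+2+1) ≡ 788 (mod 1931).
Check: 788² = 620944 ≡ 1093 (mod 1931). The two roots are 788 and 1143.

788, 1143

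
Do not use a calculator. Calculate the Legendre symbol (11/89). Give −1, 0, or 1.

Reciprocity: 11 ≡ 3 and 89 ≡ 1 (mod 4), so (11/89) = +(89/11).
Reduce top mod 11: now compute (1/11).
Reached (1/11) = 1. Collecting the sign flips along the way, the symbol is +1.

1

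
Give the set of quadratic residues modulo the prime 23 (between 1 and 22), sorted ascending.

1,2,3,4,6,8,9,12,13,16,18

Square k = 1,…,11 (k and 23−k give the same square):
1²=1, 2²=4, 3²=9, 4²=16, 5²≡2, 6²≡13, 7²≡3, 8²≡18, 9²≡12, 10²≡8, 11²≡6 (mod 23).
So the quadratic residues mod 23 are {1, 2, 3, 4, 6, 8, 9, 12, 13, 16, 18}.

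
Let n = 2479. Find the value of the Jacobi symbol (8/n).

1

Pull out 2^3: since 2479 ≡ 7 (mod 8), (2/2479) = +1, so (2/2479)^3 = +1.
Reached (1/2479) = 1. Collecting the sign flips along the way, the symbol is +1.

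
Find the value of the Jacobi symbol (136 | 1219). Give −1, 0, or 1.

1

Pull out 2^3: since 1219 ≡ 3 (mod 8), (2/1219) = -1, so (2/1219)^3 = -1.
Reciprocity: 17 ≡ 1 and 1219 ≡ 3 (mod 4), so (17/1219) = +(1219/17).
Reduce top mod 17: now compute (12/17).
Pull out 2^2: since 17 ≡ 1 (mod 8), (2/17) = +1, so (2/17)^2 = +1.
Reciprocity: 3 ≡ 3 and 17 ≡ 1 (mod 4), so (3/17) = +(17/3).
Reduce top mod 3: now compute (2/3).
Pull out 2: since 3 ≡ 3 (mod 8), (2/3) = -1.
Reached (1/3) = 1. Collecting the sign flips along the way, the symbol is +1.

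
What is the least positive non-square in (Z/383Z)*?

5

(2/383) = +1, so 2 is a residue.
(3/383) = +1, so 3 is a residue.
(4/383) = +1, so 4 is a residue.
(5/383) = −1, so 5 is the smallest positive non-residue mod 383.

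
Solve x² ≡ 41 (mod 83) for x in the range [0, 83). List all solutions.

37, 46

Since 83 ≡ 3 (mod 4), a square root of 41 is 41^((83+1)/4) = 41^21 mod 83.
Repeated squaring: 41^2≡21, 41^4≡26, 41^8≡12, 41^16≡61 (mod 83).
41^21 = 41^(16+4+1) ≡ 37 (mod 83).
Check: 37² = 1369 ≡ 41 (mod 83). The two roots are 37 and 46.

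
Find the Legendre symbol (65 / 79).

1

Euler's criterion: (65/79) ≡ 65^39 (mod 79).
65^2 ≡ 38 (mod 79)
65^4 ≡ 22 (mod 79)
65^8 ≡ 10 (mod 79)
65^16 ≡ 21 (mod 79)
65^32 ≡ 46 (mod 79)
65^39 = 65^(32+4+2+1) ≡ 1 (mod 79).
Result is 1, so (65/79) = 1.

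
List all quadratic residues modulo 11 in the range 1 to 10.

Square k = 1,…,5 (k and 11−k give the same square):
1²=1, 2²=4, 3²=9, 4²≡5, 5²≡3 (mod 11).
So the quadratic residues mod 11 are {1, 3, 4, 5, 9}.

1, 3, 4, 5, 9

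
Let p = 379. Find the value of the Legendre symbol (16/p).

1

Pull out 2^4: since 379 ≡ 3 (mod 8), (2/379) = -1, so (2/379)^4 = +1.
Reached (1/379) = 1. Collecting the sign flips along the way, the symbol is +1.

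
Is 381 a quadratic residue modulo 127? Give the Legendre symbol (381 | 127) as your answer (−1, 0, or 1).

0

First reduce: 381 ≡ 0 (mod 127).
Top reduces to 0: gcd > 1, so the symbol is 0.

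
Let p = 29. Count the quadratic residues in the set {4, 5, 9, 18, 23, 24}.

(4/29) = +1 → QR.
(5/29) = +1 → QR.
(9/29) = +1 → QR.
(18/29) = -1 → non-residue.
(23/29) = +1 → QR.
(24/29) = +1 → QR.
Total quadratic residues among the 6: 5.

5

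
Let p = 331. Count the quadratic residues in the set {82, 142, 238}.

(82/331) = +1 → QR.
(142/331) = -1 → non-residue.
(238/331) = +1 → QR.
Total quadratic residues among the 3: 2.

2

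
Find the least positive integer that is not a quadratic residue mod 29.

(2/29) = −1, so 2 is the smallest positive non-residue mod 29.

2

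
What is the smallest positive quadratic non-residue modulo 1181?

(2/1181) = −1, so 2 is the smallest positive non-residue mod 1181.

2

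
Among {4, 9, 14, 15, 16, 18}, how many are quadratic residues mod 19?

3

(4/19) = +1 → QR.
(9/19) = +1 → QR.
(14/19) = -1 → non-residue.
(15/19) = -1 → non-residue.
(16/19) = +1 → QR.
(18/19) = -1 → non-residue.
Total quadratic residues among the 6: 3.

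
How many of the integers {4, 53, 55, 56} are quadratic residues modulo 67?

(4/67) = +1 → QR.
(53/67) = -1 → non-residue.
(55/67) = +1 → QR.
(56/67) = +1 → QR.
Total quadratic residues among the 4: 3.

3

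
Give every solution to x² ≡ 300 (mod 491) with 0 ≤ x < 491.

Since 491 ≡ 3 (mod 4), a square root of 300 is 300^((491+1)/4) = 300^123 mod 491.
Repeated squaring: 300^2≡147, 300^4≡5, 300^8≡25, 300^16≡134, 300^32≡280, 300^64≡331 (mod 491).
300^123 = 300^(64+32+16+8+2+1) ≡ 148 (mod 491).
Check: 148² = 21904 ≡ 300 (mod 491). The two roots are 148 and 343.

148, 343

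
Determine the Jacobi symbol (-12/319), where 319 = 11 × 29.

1

First reduce: -12 ≡ 307 (mod 319).
Reciprocity: 307 ≡ 3 and 319 ≡ 3 (mod 4), so (307/319) = −(319/307).
Reduce top mod 307: now compute (12/307).
Pull out 2^2: since 307 ≡ 3 (mod 8), (2/307) = -1, so (2/307)^2 = +1.
Reciprocity: 3 ≡ 3 and 307 ≡ 3 (mod 4), so (3/307) = −(307/3).
Reduce top mod 3: now compute (1/3).
Reached (1/3) = 1. Collecting the sign flips along the way, the symbol is +1.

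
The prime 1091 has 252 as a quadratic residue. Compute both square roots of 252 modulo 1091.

Since 1091 ≡ 3 (mod 4), a square root of 252 is 252^((1091+1)/4) = 252^273 mod 1091.
Repeated squaring: 252^2≡226, 252^4≡890, 252^8≡34, 252^16≡65, 252^32≡952, 252^64≡774, 252^128≡117, 252^256≡597 (mod 1091).
252^273 = 252^(256+16+1) ≡ 227 (mod 1091).
Check: 227² = 51529 ≡ 252 (mod 1091). The two roots are 227 and 864.

227, 864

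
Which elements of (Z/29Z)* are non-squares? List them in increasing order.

Square k = 1,…,14 (k and 29−k give the same square):
1²=1, 2²=4, 3²=9, 4²=16, 5²=25, 6²≡7, 7²≡20, 8²≡6, 9²≡23, 10²≡13, 11²≡5, 12²≡28, 13²≡24, 14²≡22 (mod 29).
The residues are {1, 4, 5, 6, 7, 9, 13, 16, 20, 22, 23, 24, 25, 28}; the non-residues are the remaining 14 nonzero classes.

2, 3, 8, 10, 11, 12, 14, 15, 17, 18, 19, 21, 26, 27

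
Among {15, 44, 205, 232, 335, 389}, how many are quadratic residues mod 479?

(15/479) = +1 → QR.
(44/479) = +1 → QR.
(205/479) = -1 → non-residue.
(232/479) = -1 → non-residue.
(335/479) = -1 → non-residue.
(389/479) = -1 → non-residue.
Total quadratic residues among the 6: 2.

2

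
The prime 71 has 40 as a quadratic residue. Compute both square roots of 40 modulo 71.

Since 71 ≡ 3 (mod 4), a square root of 40 is 40^((71+1)/4) = 40^18 mod 71.
Repeated squaring: 40^2≡38, 40^4≡24, 40^8≡8, 40^16≡64 (mod 71).
40^18 = 40^(16+2) ≡ 18 (mod 71).
Check: 18² = 324 ≡ 40 (mod 71). The two roots are 18 and 53.

18, 53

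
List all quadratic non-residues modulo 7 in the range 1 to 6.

Square k = 1,…,3 (k and 7−k give the same square):
1²=1, 2²=4, 3²≡2 (mod 7).
The residues are {1, 2, 4}; the non-residues are the remaining 3 nonzero classes.

3, 5, 6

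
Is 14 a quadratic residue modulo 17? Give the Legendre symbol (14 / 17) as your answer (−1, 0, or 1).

Euler's criterion: (14/17) ≡ 14^8 (mod 17).
14^2 ≡ 9 (mod 17)
14^4 ≡ 13 (mod 17)
14^8 ≡ 16 (mod 17)
14^8 = 14^(8) ≡ 16 (mod 17).
Result is 16 ≡ −1, so (14/17) = −1.

-1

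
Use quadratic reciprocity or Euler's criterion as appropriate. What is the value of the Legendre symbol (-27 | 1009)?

1

First reduce: -27 ≡ 982 (mod 1009).
Pull out 2: since 1009 ≡ 1 (mod 8), (2/1009) = +1.
Reciprocity: 491 ≡ 3 and 1009 ≡ 1 (mod 4), so (491/1009) = +(1009/491).
Reduce top mod 491: now compute (27/491).
Reciprocity: 27 ≡ 3 and 491 ≡ 3 (mod 4), so (27/491) = −(491/27).
Reduce top mod 27: now compute (5/27).
Reciprocity: 5 ≡ 1 and 27 ≡ 3 (mod 4), so (5/27) = +(27/5).
Reduce top mod 5: now compute (2/5).
Pull out 2: since 5 ≡ 5 (mod 8), (2/5) = -1.
Reached (1/5) = 1. Collecting the sign flips along the way, the symbol is +1.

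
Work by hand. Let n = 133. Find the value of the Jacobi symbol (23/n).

1

Reciprocity: 23 ≡ 3 and 133 ≡ 1 (mod 4), so (23/133) = +(133/23).
Reduce top mod 23: now compute (18/23).
Pull out 2: since 23 ≡ 7 (mod 8), (2/23) = +1.
Reciprocity: 9 ≡ 1 and 23 ≡ 3 (mod 4), so (9/23) = +(23/9).
Reduce top mod 9: now compute (5/9).
Reciprocity: 5 ≡ 1 and 9 ≡ 1 (mod 4), so (5/9) = +(9/5).
Reduce top mod 5: now compute (4/5).
Pull out 2^2: since 5 ≡ 5 (mod 8), (2/5) = -1, so (2/5)^2 = +1.
Reached (1/5) = 1. Collecting the sign flips along the way, the symbol is +1.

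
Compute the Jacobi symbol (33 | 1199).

Reciprocity: 33 ≡ 1 and 1199 ≡ 3 (mod 4), so (33/1199) = +(1199/33).
Reduce top mod 33: now compute (11/33).
Reciprocity: 11 ≡ 3 and 33 ≡ 1 (mod 4), so (11/33) = +(33/11).
Reduce top mod 11: now compute (0/11).
Top reduces to 0: gcd > 1, so the symbol is 0.

0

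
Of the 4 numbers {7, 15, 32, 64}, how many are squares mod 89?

2

(7/89) = -1 → non-residue.
(15/89) = -1 → non-residue.
(32/89) = +1 → QR.
(64/89) = +1 → QR.
Total quadratic residues among the 4: 2.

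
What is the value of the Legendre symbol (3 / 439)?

-1

Reciprocity: 3 ≡ 3 and 439 ≡ 3 (mod 4), so (3/439) = −(439/3).
Reduce top mod 3: now compute (1/3).
Reached (1/3) = 1. Collecting the sign flips along the way, the symbol is -1.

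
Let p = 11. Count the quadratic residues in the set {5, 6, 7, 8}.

1

(5/11) = +1 → QR.
(6/11) = -1 → non-residue.
(7/11) = -1 → non-residue.
(8/11) = -1 → non-residue.
Total quadratic residues among the 4: 1.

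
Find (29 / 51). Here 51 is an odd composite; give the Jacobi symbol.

1

Reciprocity: 29 ≡ 1 and 51 ≡ 3 (mod 4), so (29/51) = +(51/29).
Reduce top mod 29: now compute (22/29).
Pull out 2: since 29 ≡ 5 (mod 8), (2/29) = -1.
Reciprocity: 11 ≡ 3 and 29 ≡ 1 (mod 4), so (11/29) = +(29/11).
Reduce top mod 11: now compute (7/11).
Reciprocity: 7 ≡ 3 and 11 ≡ 3 (mod 4), so (7/11) = −(11/7).
Reduce top mod 7: now compute (4/7).
Pull out 2^2: since 7 ≡ 7 (mod 8), (2/7) = +1, so (2/7)^2 = +1.
Reached (1/7) = 1. Collecting the sign flips along the way, the symbol is +1.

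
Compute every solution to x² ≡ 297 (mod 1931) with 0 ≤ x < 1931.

Since 1931 ≡ 3 (mod 4), a square root of 297 is 297^((1931+1)/4) = 297^483 mod 1931.
Repeated squaring: 297^2≡1314, 297^4≡282, 297^8≡353, 297^16≡1025, 297^32≡161, 297^64≡818, 297^128≡998, 297^256≡1539 (mod 1931).
297^483 = 297^(256+128+64+32+2+1) ≡ 182 (mod 1931).
Check: 182² = 33124 ≡ 297 (mod 1931). The two roots are 182 and 1749.

182, 1749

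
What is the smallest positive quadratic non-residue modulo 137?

(2/137) = +1, so 2 is a residue.
(3/137) = −1, so 3 is the smallest positive non-residue mod 137.

3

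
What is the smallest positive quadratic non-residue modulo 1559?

(2/1559) = +1, so 2 is a residue.
(3/1559) = +1, so 3 is a residue.
(4/1559) = +1, so 4 is a residue.
(5/1559) = +1, so 5 is a residue.
(6/1559) = +1, so 6 is a residue.
(7/1559) = +1, so 7 is a residue.
(8/1559) = +1, so 8 is a residue.
(9/1559) = +1, so 9 is a residue.
(10/1559) = +1, so 10 is a residue.
(11/1559) = +1, so 11 is a residue.
(12/1559) = +1, so 12 is a residue.
(13/1559) = +1, so 13 is a residue.
(14/1559) = +1, so 14 is a residue.
(15/1559) = +1, so 15 is a residue.
(16/1559) = +1, so 16 is a residue.
(17/1559) = −1, so 17 is the smallest positive non-residue mod 1559.

17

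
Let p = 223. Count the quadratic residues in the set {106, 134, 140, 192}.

(106/223) = +1 → QR.
(134/223) = -1 → non-residue.
(140/223) = -1 → non-residue.
(192/223) = -1 → non-residue.
Total quadratic residues among the 4: 1.

1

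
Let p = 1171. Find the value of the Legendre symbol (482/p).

Euler's criterion: (482/1171) ≡ 482^585 (mod 1171).
482^2 ≡ 466 (mod 1171)
482^4 ≡ 521 (mod 1171)
482^8 ≡ 940 (mod 1171)
482^16 ≡ 666 (mod 1171)
482^32 ≡ 918 (mod 1171)
482^64 ≡ 775 (mod 1171)
482^128 ≡ 1073 (mod 1171)
482^256 ≡ 236 (mod 1171)
482^512 ≡ 659 (mod 1171)
482^585 = 482^(512+64+8+1) ≡ 1 (mod 1171).
Result is 1, so (482/1171) = 1.

1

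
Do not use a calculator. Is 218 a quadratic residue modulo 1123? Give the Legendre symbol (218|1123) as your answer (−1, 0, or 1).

1

Pull out 2: since 1123 ≡ 3 (mod 8), (2/1123) = -1.
Reciprocity: 109 ≡ 1 and 1123 ≡ 3 (mod 4), so (109/1123) = +(1123/109).
Reduce top mod 109: now compute (33/109).
Reciprocity: 33 ≡ 1 and 109 ≡ 1 (mod 4), so (33/109) = +(109/33).
Reduce top mod 33: now compute (10/33).
Pull out 2: since 33 ≡ 1 (mod 8), (2/33) = +1.
Reciprocity: 5 ≡ 1 and 33 ≡ 1 (mod 4), so (5/33) = +(33/5).
Reduce top mod 5: now compute (3/5).
Reciprocity: 3 ≡ 3 and 5 ≡ 1 (mod 4), so (3/5) = +(5/3).
Reduce top mod 3: now compute (2/3).
Pull out 2: since 3 ≡ 3 (mod 8), (2/3) = -1.
Reached (1/3) = 1. Collecting the sign flips along the way, the symbol is +1.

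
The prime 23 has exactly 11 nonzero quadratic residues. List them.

Square k = 1,…,11 (k and 23−k give the same square):
1²=1, 2²=4, 3²=9, 4²=16, 5²≡2, 6²≡13, 7²≡3, 8²≡18, 9²≡12, 10²≡8, 11²≡6 (mod 23).
So the quadratic residues mod 23 are {1, 2, 3, 4, 6, 8, 9, 12, 13, 16, 18}.

1 2 3 4 6 8 9 12 13 16 18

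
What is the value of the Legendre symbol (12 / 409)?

1

Euler's criterion: (12/409) ≡ 12^204 (mod 409).
12^2 ≡ 144 (mod 409)
12^4 ≡ 286 (mod 409)
12^8 ≡ 405 (mod 409)
12^16 ≡ 16 (mod 409)
12^32 ≡ 256 (mod 409)
12^64 ≡ 96 (mod 409)
12^128 ≡ 218 (mod 409)
12^204 = 12^(128+64+8+4) ≡ 1 (mod 409).
Result is 1, so (12/409) = 1.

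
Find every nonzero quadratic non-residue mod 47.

5 10 11 13 15 19 20 22 23 26 29 30 31 33 35 38 39 40 41 43 44 45 46

Square k = 1,…,23 (k and 47−k give the same square):
1²=1, 2²=4, 3²=9, 4²=16, 5²=25, 6²=36, 7²≡2, 8²≡17, 9²≡34, 10²≡6, 11²≡27, 12²≡3, 13²≡28, 14²≡8, 15²≡37, 16²≡21, 17²≡7, 18²≡42, 19²≡32, 20²≡24, 21²≡18, 22²≡14, 23²≡12 (mod 47).
The residues are {1, 2, 3, 4, 6, 7, 8, 9, 12, 14, 16, 17, 18, 21, 24, 25, 27, 28, 32, 34, 36, 37, 42}; the non-residues are the remaining 23 nonzero classes.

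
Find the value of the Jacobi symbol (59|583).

Reciprocity: 59 ≡ 3 and 583 ≡ 3 (mod 4), so (59/583) = −(583/59).
Reduce top mod 59: now compute (52/59).
Pull out 2^2: since 59 ≡ 3 (mod 8), (2/59) = -1, so (2/59)^2 = +1.
Reciprocity: 13 ≡ 1 and 59 ≡ 3 (mod 4), so (13/59) = +(59/13).
Reduce top mod 13: now compute (7/13).
Reciprocity: 7 ≡ 3 and 13 ≡ 1 (mod 4), so (7/13) = +(13/7).
Reduce top mod 7: now compute (6/7).
Pull out 2: since 7 ≡ 7 (mod 8), (2/7) = +1.
Reciprocity: 3 ≡ 3 and 7 ≡ 3 (mod 4), so (3/7) = −(7/3).
Reduce top mod 3: now compute (1/3).
Reached (1/3) = 1. Collecting the sign flips along the way, the symbol is +1.

1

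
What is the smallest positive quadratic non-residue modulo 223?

3

(2/223) = +1, so 2 is a residue.
(3/223) = −1, so 3 is the smallest positive non-residue mod 223.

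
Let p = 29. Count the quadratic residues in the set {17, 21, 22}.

(17/29) = -1 → non-residue.
(21/29) = -1 → non-residue.
(22/29) = +1 → QR.
Total quadratic residues among the 3: 1.

1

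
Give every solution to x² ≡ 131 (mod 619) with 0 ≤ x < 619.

37, 582

Since 619 ≡ 3 (mod 4), a square root of 131 is 131^((619+1)/4) = 131^155 mod 619.
Repeated squaring: 131^2≡448, 131^4≡148, 131^8≡239, 131^16≡173, 131^32≡217, 131^64≡45, 131^128≡168 (mod 619).
131^155 = 131^(128+16+8+2+1) ≡ 37 (mod 619).
Check: 37² = 1369 ≡ 131 (mod 619). The two roots are 37 and 582.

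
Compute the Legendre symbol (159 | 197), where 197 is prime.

Reciprocity: 159 ≡ 3 and 197 ≡ 1 (mod 4), so (159/197) = +(197/159).
Reduce top mod 159: now compute (38/159).
Pull out 2: since 159 ≡ 7 (mod 8), (2/159) = +1.
Reciprocity: 19 ≡ 3 and 159 ≡ 3 (mod 4), so (19/159) = −(159/19).
Reduce top mod 19: now compute (7/19).
Reciprocity: 7 ≡ 3 and 19 ≡ 3 (mod 4), so (7/19) = −(19/7).
Reduce top mod 7: now compute (5/7).
Reciprocity: 5 ≡ 1 and 7 ≡ 3 (mod 4), so (5/7) = +(7/5).
Reduce top mod 5: now compute (2/5).
Pull out 2: since 5 ≡ 5 (mod 8), (2/5) = -1.
Reached (1/5) = 1. Collecting the sign flips along the way, the symbol is -1.

-1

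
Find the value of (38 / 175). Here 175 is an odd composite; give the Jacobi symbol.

Pull out 2: since 175 ≡ 7 (mod 8), (2/175) = +1.
Reciprocity: 19 ≡ 3 and 175 ≡ 3 (mod 4), so (19/175) = −(175/19).
Reduce top mod 19: now compute (4/19).
Pull out 2^2: since 19 ≡ 3 (mod 8), (2/19) = -1, so (2/19)^2 = +1.
Reached (1/19) = 1. Collecting the sign flips along the way, the symbol is -1.

-1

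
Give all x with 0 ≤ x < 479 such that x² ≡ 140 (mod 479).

235, 244

Since 479 ≡ 3 (mod 4), a square root of 140 is 140^((479+1)/4) = 140^120 mod 479.
Repeated squaring: 140^2≡440, 140^4≡84, 140^8≡350, 140^16≡355, 140^32≡48, 140^64≡388 (mod 479).
140^120 = 140^(64+32+16+8) ≡ 244 (mod 479).
Check: 244² = 59536 ≡ 140 (mod 479). The two roots are 235 and 244.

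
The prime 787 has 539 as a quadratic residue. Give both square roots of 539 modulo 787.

375, 412

Since 787 ≡ 3 (mod 4), a square root of 539 is 539^((787+1)/4) = 539^197 mod 787.
Repeated squaring: 539^2≡118, 539^4≡545, 539^8≡326, 539^16≡31, 539^32≡174, 539^64≡370, 539^128≡749 (mod 787).
539^197 = 539^(128+64+4+1) ≡ 375 (mod 787).
Check: 375² = 140625 ≡ 539 (mod 787). The two roots are 375 and 412.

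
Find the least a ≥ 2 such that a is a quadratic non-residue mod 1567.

3

(2/1567) = +1, so 2 is a residue.
(3/1567) = −1, so 3 is the smallest positive non-residue mod 1567.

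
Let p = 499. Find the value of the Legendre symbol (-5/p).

Euler's criterion: (-5/499) ≡ 494^249 (mod 499).
494^2 ≡ 25 (mod 499)
494^4 ≡ 126 (mod 499)
494^8 ≡ 407 (mod 499)
494^16 ≡ 480 (mod 499)
494^32 ≡ 361 (mod 499)
494^64 ≡ 82 (mod 499)
494^128 ≡ 237 (mod 499)
494^249 = 494^(128+64+32+16+8+1) ≡ 498 (mod 499).
Result is 498 ≡ −1, so (-5/499) = −1.

-1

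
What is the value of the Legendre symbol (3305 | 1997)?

-1

First reduce: 3305 ≡ 1308 (mod 1997).
Pull out 2^2: since 1997 ≡ 5 (mod 8), (2/1997) = -1, so (2/1997)^2 = +1.
Reciprocity: 327 ≡ 3 and 1997 ≡ 1 (mod 4), so (327/1997) = +(1997/327).
Reduce top mod 327: now compute (35/327).
Reciprocity: 35 ≡ 3 and 327 ≡ 3 (mod 4), so (35/327) = −(327/35).
Reduce top mod 35: now compute (12/35).
Pull out 2^2: since 35 ≡ 3 (mod 8), (2/35) = -1, so (2/35)^2 = +1.
Reciprocity: 3 ≡ 3 and 35 ≡ 3 (mod 4), so (3/35) = −(35/3).
Reduce top mod 3: now compute (2/3).
Pull out 2: since 3 ≡ 3 (mod 8), (2/3) = -1.
Reached (1/3) = 1. Collecting the sign flips along the way, the symbol is -1.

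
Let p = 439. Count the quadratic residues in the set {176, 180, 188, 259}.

2

(176/439) = +1 → QR.
(180/439) = +1 → QR.
(188/439) = -1 → non-residue.
(259/439) = -1 → non-residue.
Total quadratic residues among the 4: 2.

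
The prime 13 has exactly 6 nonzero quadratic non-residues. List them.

Square k = 1,…,6 (k and 13−k give the same square):
1²=1, 2²=4, 3²=9, 4²≡3, 5²≡12, 6²≡10 (mod 13).
The residues are {1, 3, 4, 9, 10, 12}; the non-residues are the remaining 6 nonzero classes.

2, 5, 6, 7, 8, 11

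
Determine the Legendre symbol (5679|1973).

1

First reduce: 5679 ≡ 1733 (mod 1973).
Reciprocity: 1733 ≡ 1 and 1973 ≡ 1 (mod 4), so (1733/1973) = +(1973/1733).
Reduce top mod 1733: now compute (240/1733).
Pull out 2^4: since 1733 ≡ 5 (mod 8), (2/1733) = -1, so (2/1733)^4 = +1.
Reciprocity: 15 ≡ 3 and 1733 ≡ 1 (mod 4), so (15/1733) = +(1733/15).
Reduce top mod 15: now compute (8/15).
Pull out 2^3: since 15 ≡ 7 (mod 8), (2/15) = +1, so (2/15)^3 = +1.
Reached (1/15) = 1. Collecting the sign flips along the way, the symbol is +1.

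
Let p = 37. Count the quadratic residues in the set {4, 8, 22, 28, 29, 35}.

2

(4/37) = +1 → QR.
(8/37) = -1 → non-residue.
(22/37) = -1 → non-residue.
(28/37) = +1 → QR.
(29/37) = -1 → non-residue.
(35/37) = -1 → non-residue.
Total quadratic residues among the 6: 2.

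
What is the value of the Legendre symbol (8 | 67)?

-1

Pull out 2^3: since 67 ≡ 3 (mod 8), (2/67) = -1, so (2/67)^3 = -1.
Reached (1/67) = 1. Collecting the sign flips along the way, the symbol is -1.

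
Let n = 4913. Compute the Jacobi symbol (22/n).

-1

Pull out 2: since 4913 ≡ 1 (mod 8), (2/4913) = +1.
Reciprocity: 11 ≡ 3 and 4913 ≡ 1 (mod 4), so (11/4913) = +(4913/11).
Reduce top mod 11: now compute (7/11).
Reciprocity: 7 ≡ 3 and 11 ≡ 3 (mod 4), so (7/11) = −(11/7).
Reduce top mod 7: now compute (4/7).
Pull out 2^2: since 7 ≡ 7 (mod 8), (2/7) = +1, so (2/7)^2 = +1.
Reached (1/7) = 1. Collecting the sign flips along the way, the symbol is -1.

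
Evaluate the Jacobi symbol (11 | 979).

Reciprocity: 11 ≡ 3 and 979 ≡ 3 (mod 4), so (11/979) = −(979/11).
Reduce top mod 11: now compute (0/11).
Top reduces to 0: gcd > 1, so the symbol is 0.

0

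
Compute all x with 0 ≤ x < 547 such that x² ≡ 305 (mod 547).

98, 449

Since 547 ≡ 3 (mod 4), a square root of 305 is 305^((547+1)/4) = 305^137 mod 547.
Repeated squaring: 305^2≡35, 305^4≡131, 305^8≡204, 305^16≡44, 305^32≡295, 305^64≡52, 305^128≡516 (mod 547).
305^137 = 305^(128+8+1) ≡ 449 (mod 547).
Check: 449² = 201601 ≡ 305 (mod 547). The two roots are 98 and 449.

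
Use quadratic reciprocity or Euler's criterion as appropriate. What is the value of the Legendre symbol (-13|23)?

-1

Euler's criterion: (-13/23) ≡ 10^11 (mod 23).
10^2 ≡ 8 (mod 23)
10^4 ≡ 18 (mod 23)
10^8 ≡ 2 (mod 23)
10^11 = 10^(8+2+1) ≡ 22 (mod 23).
Result is 22 ≡ −1, so (-13/23) = −1.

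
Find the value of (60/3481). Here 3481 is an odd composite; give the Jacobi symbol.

Pull out 2^2: since 3481 ≡ 1 (mod 8), (2/3481) = +1, so (2/3481)^2 = +1.
Reciprocity: 15 ≡ 3 and 3481 ≡ 1 (mod 4), so (15/3481) = +(3481/15).
Reduce top mod 15: now compute (1/15).
Reached (1/15) = 1. Collecting the sign flips along the way, the symbol is +1.

1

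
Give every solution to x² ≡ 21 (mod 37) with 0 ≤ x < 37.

13, 24

37 ≡ 1 (mod 4), so we find a root by search.
Trying successive values, 13² = 169 ≡ 21 (mod 37). The other root is 37 − 13 = 24.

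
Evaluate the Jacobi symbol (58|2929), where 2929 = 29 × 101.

Pull out 2: since 2929 ≡ 1 (mod 8), (2/2929) = +1.
Reciprocity: 29 ≡ 1 and 2929 ≡ 1 (mod 4), so (29/2929) = +(2929/29).
Reduce top mod 29: now compute (0/29).
Top reduces to 0: gcd > 1, so the symbol is 0.

0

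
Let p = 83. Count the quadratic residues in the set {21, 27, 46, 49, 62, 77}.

4

(21/83) = +1 → QR.
(27/83) = +1 → QR.
(46/83) = -1 → non-residue.
(49/83) = +1 → QR.
(62/83) = -1 → non-residue.
(77/83) = +1 → QR.
Total quadratic residues among the 6: 4.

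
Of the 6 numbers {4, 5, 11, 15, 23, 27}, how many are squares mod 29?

3

(4/29) = +1 → QR.
(5/29) = +1 → QR.
(11/29) = -1 → non-residue.
(15/29) = -1 → non-residue.
(23/29) = +1 → QR.
(27/29) = -1 → non-residue.
Total quadratic residues among the 6: 3.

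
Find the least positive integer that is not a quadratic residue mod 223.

3

(2/223) = +1, so 2 is a residue.
(3/223) = −1, so 3 is the smallest positive non-residue mod 223.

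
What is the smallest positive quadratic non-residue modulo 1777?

(2/1777) = +1, so 2 is a residue.
(3/1777) = +1, so 3 is a residue.
(4/1777) = +1, so 4 is a residue.
(5/1777) = −1, so 5 is the smallest positive non-residue mod 1777.

5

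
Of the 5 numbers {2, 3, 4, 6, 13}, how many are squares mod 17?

(2/17) = +1 → QR.
(3/17) = -1 → non-residue.
(4/17) = +1 → QR.
(6/17) = -1 → non-residue.
(13/17) = +1 → QR.
Total quadratic residues among the 5: 3.

3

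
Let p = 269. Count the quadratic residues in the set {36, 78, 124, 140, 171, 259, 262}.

2

(36/269) = +1 → QR.
(78/269) = +1 → QR.
(124/269) = -1 → non-residue.
(140/269) = -1 → non-residue.
(171/269) = -1 → non-residue.
(259/269) = -1 → non-residue.
(262/269) = -1 → non-residue.
Total quadratic residues among the 7: 2.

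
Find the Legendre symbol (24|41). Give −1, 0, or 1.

-1

Pull out 2^3: since 41 ≡ 1 (mod 8), (2/41) = +1, so (2/41)^3 = +1.
Reciprocity: 3 ≡ 3 and 41 ≡ 1 (mod 4), so (3/41) = +(41/3).
Reduce top mod 3: now compute (2/3).
Pull out 2: since 3 ≡ 3 (mod 8), (2/3) = -1.
Reached (1/3) = 1. Collecting the sign flips along the way, the symbol is -1.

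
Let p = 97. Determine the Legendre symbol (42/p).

-1

Pull out 2: since 97 ≡ 1 (mod 8), (2/97) = +1.
Reciprocity: 21 ≡ 1 and 97 ≡ 1 (mod 4), so (21/97) = +(97/21).
Reduce top mod 21: now compute (13/21).
Reciprocity: 13 ≡ 1 and 21 ≡ 1 (mod 4), so (13/21) = +(21/13).
Reduce top mod 13: now compute (8/13).
Pull out 2^3: since 13 ≡ 5 (mod 8), (2/13) = -1, so (2/13)^3 = -1.
Reached (1/13) = 1. Collecting the sign flips along the way, the symbol is -1.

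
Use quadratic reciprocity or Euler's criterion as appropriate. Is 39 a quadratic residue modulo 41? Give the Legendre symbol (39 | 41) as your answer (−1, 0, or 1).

Euler's criterion: (39/41) ≡ 39^20 (mod 41).
39^2 ≡ 4 (mod 41)
39^4 ≡ 16 (mod 41)
39^8 ≡ 10 (mod 41)
39^16 ≡ 18 (mod 41)
39^20 = 39^(16+4) ≡ 1 (mod 41).
Result is 1, so (39/41) = 1.

1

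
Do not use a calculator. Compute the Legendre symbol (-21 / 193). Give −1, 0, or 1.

1

First reduce: -21 ≡ 172 (mod 193).
Pull out 2^2: since 193 ≡ 1 (mod 8), (2/193) = +1, so (2/193)^2 = +1.
Reciprocity: 43 ≡ 3 and 193 ≡ 1 (mod 4), so (43/193) = +(193/43).
Reduce top mod 43: now compute (21/43).
Reciprocity: 21 ≡ 1 and 43 ≡ 3 (mod 4), so (21/43) = +(43/21).
Reduce top mod 21: now compute (1/21).
Reached (1/21) = 1. Collecting the sign flips along the way, the symbol is +1.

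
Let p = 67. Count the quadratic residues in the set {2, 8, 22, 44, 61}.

(2/67) = -1 → non-residue.
(8/67) = -1 → non-residue.
(22/67) = +1 → QR.
(44/67) = -1 → non-residue.
(61/67) = -1 → non-residue.
Total quadratic residues among the 5: 1.

1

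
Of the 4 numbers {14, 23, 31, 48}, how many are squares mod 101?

3

(14/101) = +1 → QR.
(23/101) = +1 → QR.
(31/101) = +1 → QR.
(48/101) = -1 → non-residue.
Total quadratic residues among the 4: 3.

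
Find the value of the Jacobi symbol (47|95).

Reciprocity: 47 ≡ 3 and 95 ≡ 3 (mod 4), so (47/95) = −(95/47).
Reduce top mod 47: now compute (1/47).
Reached (1/47) = 1. Collecting the sign flips along the way, the symbol is -1.

-1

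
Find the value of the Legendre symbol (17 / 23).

-1

Reciprocity: 17 ≡ 1 and 23 ≡ 3 (mod 4), so (17/23) = +(23/17).
Reduce top mod 17: now compute (6/17).
Pull out 2: since 17 ≡ 1 (mod 8), (2/17) = +1.
Reciprocity: 3 ≡ 3 and 17 ≡ 1 (mod 4), so (3/17) = +(17/3).
Reduce top mod 3: now compute (2/3).
Pull out 2: since 3 ≡ 3 (mod 8), (2/3) = -1.
Reached (1/3) = 1. Collecting the sign flips along the way, the symbol is -1.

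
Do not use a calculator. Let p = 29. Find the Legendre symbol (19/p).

-1

Reciprocity: 19 ≡ 3 and 29 ≡ 1 (mod 4), so (19/29) = +(29/19).
Reduce top mod 19: now compute (10/19).
Pull out 2: since 19 ≡ 3 (mod 8), (2/19) = -1.
Reciprocity: 5 ≡ 1 and 19 ≡ 3 (mod 4), so (5/19) = +(19/5).
Reduce top mod 5: now compute (4/5).
Pull out 2^2: since 5 ≡ 5 (mod 8), (2/5) = -1, so (2/5)^2 = +1.
Reached (1/5) = 1. Collecting the sign flips along the way, the symbol is -1.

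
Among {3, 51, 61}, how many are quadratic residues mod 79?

(3/79) = -1 → non-residue.
(51/79) = +1 → QR.
(61/79) = -1 → non-residue.
Total quadratic residues among the 3: 1.

1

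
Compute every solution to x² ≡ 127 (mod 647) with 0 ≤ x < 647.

Since 647 ≡ 3 (mod 4), a square root of 127 is 127^((647+1)/4) = 127^162 mod 647.
Repeated squaring: 127^2≡601, 127^4≡175, 127^8≡216, 127^16≡72, 127^32≡8, 127^64≡64, 127^128≡214 (mod 647).
127^162 = 127^(128+32+2) ≡ 182 (mod 647).
Check: 182² = 33124 ≡ 127 (mod 647). The two roots are 182 and 465.

182, 465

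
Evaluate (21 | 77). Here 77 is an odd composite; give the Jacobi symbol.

0

Reciprocity: 21 ≡ 1 and 77 ≡ 1 (mod 4), so (21/77) = +(77/21).
Reduce top mod 21: now compute (14/21).
Pull out 2: since 21 ≡ 5 (mod 8), (2/21) = -1.
Reciprocity: 7 ≡ 3 and 21 ≡ 1 (mod 4), so (7/21) = +(21/7).
Reduce top mod 7: now compute (0/7).
Top reduces to 0: gcd > 1, so the symbol is 0.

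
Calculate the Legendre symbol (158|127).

1

First reduce: 158 ≡ 31 (mod 127).
Reciprocity: 31 ≡ 3 and 127 ≡ 3 (mod 4), so (31/127) = −(127/31).
Reduce top mod 31: now compute (3/31).
Reciprocity: 3 ≡ 3 and 31 ≡ 3 (mod 4), so (3/31) = −(31/3).
Reduce top mod 3: now compute (1/3).
Reached (1/3) = 1. Collecting the sign flips along the way, the symbol is +1.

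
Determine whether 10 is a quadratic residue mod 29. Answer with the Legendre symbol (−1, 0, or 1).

-1

Pull out 2: since 29 ≡ 5 (mod 8), (2/29) = -1.
Reciprocity: 5 ≡ 1 and 29 ≡ 1 (mod 4), so (5/29) = +(29/5).
Reduce top mod 5: now compute (4/5).
Pull out 2^2: since 5 ≡ 5 (mod 8), (2/5) = -1, so (2/5)^2 = +1.
Reached (1/5) = 1. Collecting the sign flips along the way, the symbol is -1.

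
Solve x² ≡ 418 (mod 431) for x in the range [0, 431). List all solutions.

121, 310

Since 431 ≡ 3 (mod 4), a square root of 418 is 418^((431+1)/4) = 418^108 mod 431.
Repeated squaring: 418^2≡169, 418^4≡115, 418^8≡295, 418^16≡394, 418^32≡76, 418^64≡173 (mod 431).
418^108 = 418^(64+32+8+4) ≡ 121 (mod 431).
Check: 121² = 14641 ≡ 418 (mod 431). The two roots are 121 and 310.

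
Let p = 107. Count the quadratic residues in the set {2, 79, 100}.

(2/107) = -1 → non-residue.
(79/107) = +1 → QR.
(100/107) = +1 → QR.
Total quadratic residues among the 3: 2.

2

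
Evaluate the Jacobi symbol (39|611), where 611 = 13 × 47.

Reciprocity: 39 ≡ 3 and 611 ≡ 3 (mod 4), so (39/611) = −(611/39).
Reduce top mod 39: now compute (26/39).
Pull out 2: since 39 ≡ 7 (mod 8), (2/39) = +1.
Reciprocity: 13 ≡ 1 and 39 ≡ 3 (mod 4), so (13/39) = +(39/13).
Reduce top mod 13: now compute (0/13).
Top reduces to 0: gcd > 1, so the symbol is 0.

0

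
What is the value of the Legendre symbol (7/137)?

1

Reciprocity: 7 ≡ 3 and 137 ≡ 1 (mod 4), so (7/137) = +(137/7).
Reduce top mod 7: now compute (4/7).
Pull out 2^2: since 7 ≡ 7 (mod 8), (2/7) = +1, so (2/7)^2 = +1.
Reached (1/7) = 1. Collecting the sign flips along the way, the symbol is +1.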